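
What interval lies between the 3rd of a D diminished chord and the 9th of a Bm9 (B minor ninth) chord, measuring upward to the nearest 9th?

The 3rd of D diminished is F; the 9th of Bm9 (B minor ninth) is C#.
From F to C#: 8 semitones over a fifth = augmented.

A5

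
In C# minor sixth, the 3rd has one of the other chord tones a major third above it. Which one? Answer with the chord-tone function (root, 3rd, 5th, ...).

5th

Spelling the chord: C#–E–G#–A#.
The 3rd is E. A major third above E is G#.
G# is the chord's 5th.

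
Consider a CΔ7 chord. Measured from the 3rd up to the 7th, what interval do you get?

Spelling the chord: C E G B.
So we need the interval from E up to B.
Counting 5 letters and 7 half steps from E gives a perfect fifth.

perfect fifth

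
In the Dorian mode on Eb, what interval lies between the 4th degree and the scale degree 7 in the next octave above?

Eb dorian: Eb F Gb Ab Bb C Db.
So we need the interval from Ab up to Db.
Counting 11 letters and 17 half steps from Ab gives a perfect eleventh.

perfect eleventh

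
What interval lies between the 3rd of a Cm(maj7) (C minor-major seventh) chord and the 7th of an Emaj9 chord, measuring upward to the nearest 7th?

Cm(maj7) (C minor-major seventh) has Eb as its 3rd, and Emaj9 has D# as its 7th.
From Eb to D#: 12 semitones over a seventh = augmented.

augmented seventh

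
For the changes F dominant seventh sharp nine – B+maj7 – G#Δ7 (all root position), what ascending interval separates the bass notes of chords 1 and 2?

The roots are F and B.
F up to B is 6 semitones, a half step wider than a perfect fourth, so the interval is augmented.

augmented fourth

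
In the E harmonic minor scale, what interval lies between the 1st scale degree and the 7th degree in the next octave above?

The scale runs E F♯ G A B C D♯.
That puts E below D♯.
E up to D♯ spans 14 letter names and 23 semitones — a major fourteenth.

major 14th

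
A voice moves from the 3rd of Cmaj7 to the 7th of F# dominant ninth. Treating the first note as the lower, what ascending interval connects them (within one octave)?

perfect unison

Cmaj7 has E as its 3rd, and F# dominant ninth has E as its 7th.
Counting 1 letters and 0 half steps from E gives a perfect unison.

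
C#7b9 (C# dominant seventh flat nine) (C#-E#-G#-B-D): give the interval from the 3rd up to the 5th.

minor 3rd

3rd = E#; 5th = G#.
From E# to G#: 3 semitones over a third = minor.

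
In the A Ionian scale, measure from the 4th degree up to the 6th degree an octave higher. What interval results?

M10

A major: A B C# D E F# G#.
So we need the interval from D up to F#.
Counting 10 letters and 16 half steps from D gives a major tenth.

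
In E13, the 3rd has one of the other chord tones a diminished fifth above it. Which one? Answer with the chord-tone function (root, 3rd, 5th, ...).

The chord tones of E13 are E G# B D F# C#.
The 3rd is G#. A diminished fifth above G# is D.
D is the chord's 7th.

7th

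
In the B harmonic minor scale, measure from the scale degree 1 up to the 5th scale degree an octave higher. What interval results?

P12

B harmonic minor: B C# D E F# G A#.
Scale degree 1 = B; degree 5 (up an octave) = F#.
Counting 12 letters and 19 half steps from B gives a perfect twelfth.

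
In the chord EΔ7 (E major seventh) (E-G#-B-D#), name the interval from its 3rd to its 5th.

minor 3rd

That puts G# below B.
G# up to B is 3 semitones, a half step narrower than a major third, so the interval is minor.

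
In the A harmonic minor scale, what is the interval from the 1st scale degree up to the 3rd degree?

Spelling the A harmonic minor scale: A B C D E F G#.
1st scale degree = A; scale degree 3 = C.
From A to C: 3 semitones over a third = minor.

minor third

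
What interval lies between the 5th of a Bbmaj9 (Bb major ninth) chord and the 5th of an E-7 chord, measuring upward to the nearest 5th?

augmented fourth

The 5th of Bbmaj9 (Bb major ninth) is F; the 5th of E-7 is B.
4 letter names make it a fourth; at 6 semitones (a half step wider than perfect) the quality is augmented.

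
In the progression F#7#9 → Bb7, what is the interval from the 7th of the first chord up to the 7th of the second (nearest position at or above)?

The 7th of F#7#9 is E; the 7th of Bb7 is Ab.
4 letter names make it a fourth; at 4 semitones (a half step narrower than perfect) the quality is diminished.

diminished 4th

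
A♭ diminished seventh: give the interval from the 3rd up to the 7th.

diminished fifth

Spelling the chord: A♭-C♭-E𝄫-G𝄫.
3rd = C♭; 7th = G𝄫.
From C♭ to G𝄫: 6 semitones over a fifth = diminished.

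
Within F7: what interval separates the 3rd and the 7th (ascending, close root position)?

diminished fifth

Spelling the chord: F–A–C–E♭.
The 3rd is A and the 7th is E♭.
From A to E♭: 6 semitones over a fifth = diminished.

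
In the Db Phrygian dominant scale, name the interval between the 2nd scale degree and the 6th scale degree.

P5

Db phrygian dominant: Db Ebb F Gb Ab Bbb Cb.
2nd scale degree = Ebb; degree 6 = Bbb.
Ebb up to Bbb spans 5 letter names and 7 semitones — a perfect fifth.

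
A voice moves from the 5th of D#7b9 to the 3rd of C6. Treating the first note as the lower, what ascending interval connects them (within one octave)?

diminished fifth

D#7b9 has A# as its 5th, and C6 has E as its 3rd.
From A# to E: 6 semitones over a fifth = diminished.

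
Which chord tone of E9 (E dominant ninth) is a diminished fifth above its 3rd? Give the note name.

E9 is spelled E G# B D F#.
The 3rd is G#. A diminished fifth above G# is D.
D is the chord's 7th.

D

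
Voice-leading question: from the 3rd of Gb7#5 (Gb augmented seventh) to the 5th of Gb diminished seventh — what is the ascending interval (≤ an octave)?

diminished 3rd

The 3rd of Gb7#5 (Gb augmented seventh) is Bb; the 5th of Gb diminished seventh is Dbb.
Bb up to Dbb is 2 semitones, a whole step narrower than a major third, so the interval is diminished.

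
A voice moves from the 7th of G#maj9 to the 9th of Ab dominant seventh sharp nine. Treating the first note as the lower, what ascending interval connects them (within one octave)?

diminished fourth

The 7th of G#maj9 is F##; the 9th of Ab dominant seventh sharp nine is B.
F## up to B is 4 semitones, a half step narrower than a perfect fourth, so the interval is diminished.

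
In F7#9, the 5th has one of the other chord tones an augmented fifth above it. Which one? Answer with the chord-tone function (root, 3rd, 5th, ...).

F7#9: F–A–C–Eb–G#.
The 5th is C. An augmented fifth above C is G#.
G# is the chord's 9th.

9th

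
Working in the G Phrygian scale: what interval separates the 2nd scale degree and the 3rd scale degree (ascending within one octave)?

The scale runs G Ab Bb C D Eb F.
So we need the interval from Ab up to Bb.
From Ab to Bb is 2 semitones, exactly the major second.

major second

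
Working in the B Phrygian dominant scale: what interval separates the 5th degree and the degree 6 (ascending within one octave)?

m2

Spelling the B Phrygian dominant scale: B C D# E F# G A.
That puts F# below G.
2 letter names make it a second; at 1 semitone (a half step narrower than major) the quality is minor.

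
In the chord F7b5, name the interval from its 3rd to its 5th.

F7b5 (F dominant seventh flat five): F-A-C♭-E♭.
The 3rd is A and the 5th is C♭.
3 letter names make it a third; at 2 semitones (a whole step narrower than major) the quality is diminished.

diminished 3rd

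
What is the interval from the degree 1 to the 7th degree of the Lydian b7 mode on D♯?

D♯ lydian dominant: D♯ E♯ F𝄪 G𝄪 A♯ B♯ C♯.
So we need the interval from D♯ up to C♯.
From D♯ to C♯: 10 semitones over a seventh = minor.

minor 7th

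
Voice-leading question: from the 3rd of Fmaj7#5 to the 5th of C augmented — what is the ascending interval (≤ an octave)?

Fmaj7#5 has A as its 3rd, and C augmented has G♯ as its 5th.
Counting 7 letters and 11 half steps from A gives a major seventh.

major seventh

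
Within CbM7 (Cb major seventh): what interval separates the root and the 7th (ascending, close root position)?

The chord tones of CbΔ7 are Cb, Eb, Gb, Bb.
That puts Cb below Bb.
From Cb to Bb is 11 semitones, exactly the major seventh.

major 7th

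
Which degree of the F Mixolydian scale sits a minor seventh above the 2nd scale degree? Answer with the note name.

The scale is F G A B♭ C D E♭.
The 2nd scale degree is G; a minor seventh above that is F — scale degree 1.

F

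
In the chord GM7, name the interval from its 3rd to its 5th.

minor third

G major seventh is spelled G B D F#.
The 3rd is B and the 5th is D.
3 letter names make it a third; at 3 semitones (a half step narrower than major) the quality is minor.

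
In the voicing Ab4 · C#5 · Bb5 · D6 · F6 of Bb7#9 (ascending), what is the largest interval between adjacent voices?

Adjacent intervals: Ab4→C#5 = augmented third; C#5→Bb5 = diminished seventh; Bb5→D6 = major third; D6→F6 = minor third.
The largest is C#5 to Bb5, a diminished seventh (9 semitones).

diminished seventh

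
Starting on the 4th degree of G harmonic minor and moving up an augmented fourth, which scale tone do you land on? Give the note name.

The scale is G A Bb C D Eb F#.
The 4th degree is C; an augmented fourth above that is F# — scale degree 7.

F#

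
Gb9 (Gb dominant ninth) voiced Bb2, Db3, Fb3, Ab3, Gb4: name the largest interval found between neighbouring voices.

Adjacent intervals: Bb2→Db3 = minor third; Db3→Fb3 = minor third; Fb3→Ab3 = major third; Ab3→Gb4 = minor seventh.
The largest is Ab3 to Gb4, a minor seventh (10 semitones).

minor seventh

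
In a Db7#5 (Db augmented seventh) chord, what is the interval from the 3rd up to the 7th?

diminished fifth

Db+7 is spelled Db, F, A, Cb.
So we need the interval from F up to Cb.
F up to Cb is 6 semitones, a half step narrower than a perfect fifth, so the interval is diminished.
This 3–7 tritone is the characteristic tension at the heart of the dominant sound.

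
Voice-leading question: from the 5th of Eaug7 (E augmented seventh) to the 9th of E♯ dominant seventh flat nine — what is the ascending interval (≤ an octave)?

d5

Eaug7 (E augmented seventh) has B♯ as its 5th, and E♯ dominant seventh flat nine has F♯ as its 9th.
5 letter names make it a fifth; at 6 semitones (a half step narrower than perfect) the quality is diminished.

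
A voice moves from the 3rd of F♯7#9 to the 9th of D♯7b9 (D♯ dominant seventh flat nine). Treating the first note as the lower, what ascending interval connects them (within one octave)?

diminished fifth

F♯7#9 has A♯ as its 3rd, and D♯7b9 (D♯ dominant seventh flat nine) has E as its 9th.
From A♯ to E: 6 semitones over a fifth = diminished.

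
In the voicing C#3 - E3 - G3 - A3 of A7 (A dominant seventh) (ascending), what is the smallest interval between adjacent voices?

major second

Adjacent intervals: C#3→E3 = minor third; E3→G3 = minor third; G3→A3 = major second.
The smallest is G3 to A3, a major second (2 semitones).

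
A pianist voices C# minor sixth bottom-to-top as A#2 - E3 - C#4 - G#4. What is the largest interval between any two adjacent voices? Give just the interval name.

major sixth

Adjacent intervals: A#2→E3 = diminished fifth; E3→C#4 = major sixth; C#4→G#4 = perfect fifth.
The largest is E3 to C#4, a major sixth (9 semitones).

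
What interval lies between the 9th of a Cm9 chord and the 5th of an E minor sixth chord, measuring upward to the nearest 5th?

Cm9 has D as its 9th, and E minor sixth has B as its 5th.
From D to B is 9 semitones, exactly the major sixth.

major sixth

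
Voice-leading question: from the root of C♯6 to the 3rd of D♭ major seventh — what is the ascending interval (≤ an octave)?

d4

C♯6 has C♯ as its root, and D♭ major seventh has F as its 3rd.
C♯ up to F is 4 semitones, a half step narrower than a perfect fourth, so the interval is diminished.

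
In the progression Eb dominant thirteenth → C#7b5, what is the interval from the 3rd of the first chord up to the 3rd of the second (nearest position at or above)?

The 3rd of Eb dominant thirteenth is G; the 3rd of C#7b5 is E#.
G up to E# is 10 semitones, a half step wider than a major sixth, so the interval is augmented.

A6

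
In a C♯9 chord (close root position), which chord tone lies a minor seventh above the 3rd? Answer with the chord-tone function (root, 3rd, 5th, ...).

Spelling the chord: C♯, E♯, G♯, B, D♯.
The 3rd is E♯. A minor seventh above E♯ is D♯.
D♯ is the chord's 9th.

9th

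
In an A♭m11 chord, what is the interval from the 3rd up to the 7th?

The chord tones of A♭m11 are A♭, C♭, E♭, G♭, B♭, D♭.
That puts C♭ below G♭.
From C♭ to G♭ is 7 semitones, exactly the perfect fifth.

perfect fifth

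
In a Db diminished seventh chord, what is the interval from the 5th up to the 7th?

m3

Db°7 (Db diminished seventh): Db-Fb-Abb-Cbb.
That puts Abb below Cbb.
From Abb to Cbb: 3 semitones over a third = minor.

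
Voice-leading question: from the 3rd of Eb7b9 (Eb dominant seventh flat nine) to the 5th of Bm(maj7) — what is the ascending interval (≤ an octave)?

M7

Eb7b9 (Eb dominant seventh flat nine) has G as its 3rd, and Bm(maj7) has F# as its 5th.
G up to F# spans 7 letter names and 11 semitones — a major seventh.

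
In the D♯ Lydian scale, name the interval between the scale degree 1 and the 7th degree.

Spelling the D♯ Lydian scale: D♯ E♯ F𝄪 G𝄪 A♯ B♯ C𝄪.
Scale degree 1 = D♯; 7th scale degree = C𝄪.
D♯ up to C𝄪 spans 7 letter names and 11 semitones — a major seventh.

major seventh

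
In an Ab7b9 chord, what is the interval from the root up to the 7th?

m7

Ab7b9 (Ab dominant seventh flat nine): Ab, C, Eb, Gb, Bbb.
So we need the interval from Ab up to Gb.
From Ab to Gb: 10 semitones over a seventh = minor.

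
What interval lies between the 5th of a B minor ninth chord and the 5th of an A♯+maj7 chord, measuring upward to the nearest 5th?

The 5th of B minor ninth is F♯; the 5th of A♯+maj7 is E𝄪.
F♯ up to E𝄪 is 12 semitones, a half step wider than a major seventh, so the interval is augmented.

augmented seventh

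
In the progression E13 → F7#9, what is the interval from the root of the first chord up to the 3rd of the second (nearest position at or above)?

perfect fourth

The root of E13 is E; the 3rd of F7#9 is A.
E up to A spans 4 letter names and 5 semitones — a perfect fourth.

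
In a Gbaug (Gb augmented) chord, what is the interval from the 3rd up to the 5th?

Spelling the chord: Gb–Bb–D.
3rd = Bb; 5th = D.
Bb up to D spans 3 letter names and 4 semitones — a major third.

major third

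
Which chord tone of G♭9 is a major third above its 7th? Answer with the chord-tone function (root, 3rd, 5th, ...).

9th

Spelling the chord: G♭ B♭ D♭ F♭ A♭.
The 7th is F♭. A major third above F♭ is A♭.
A♭ is the chord's 9th.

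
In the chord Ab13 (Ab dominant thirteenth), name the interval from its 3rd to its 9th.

Ab dominant thirteenth: Ab–C–Eb–Gb–Bb–F.
So we need the interval from C up to Bb.
7 letter names make it a seventh; at 10 semitones (a half step narrower than major) the quality is minor.

minor seventh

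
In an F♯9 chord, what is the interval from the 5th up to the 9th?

perfect fifth

Spelling the chord: F♯-A♯-C♯-E-G♯.
The 5th is C♯ and the 9th is G♯.
From C♯ to G♯ is 7 semitones, exactly the perfect fifth.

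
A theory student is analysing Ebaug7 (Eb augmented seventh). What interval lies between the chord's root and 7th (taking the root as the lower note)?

minor 7th

Eb+7 (Eb augmented seventh): Eb G B Db.
Root = Eb; 7th = Db.
Eb up to Db is 10 semitones, a half step narrower than a major seventh, so the interval is minor.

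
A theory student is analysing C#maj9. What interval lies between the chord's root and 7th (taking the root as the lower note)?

major seventh

Spelling the chord: C#–E#–G#–B#–D#.
Root = C#; 7th = B#.
Counting 7 letters and 11 half steps from C# gives a major seventh.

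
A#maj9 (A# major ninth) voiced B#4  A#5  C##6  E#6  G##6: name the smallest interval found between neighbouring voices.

Adjacent intervals: B#4→A#5 = minor seventh; A#5→C##6 = major third; C##6→E#6 = minor third; E#6→G##6 = major third.
The smallest is C##6 to E#6, a minor third (3 semitones).

minor 3rd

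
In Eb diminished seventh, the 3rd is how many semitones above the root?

3

The chord tones of Eb°7 are Eb–Gb–Bbb–Dbb.
Eb to Gb is a minor third: 3 semitones.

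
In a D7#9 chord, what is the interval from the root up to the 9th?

D7#9: D, F♯, A, C, E♯.
Root = D; 9th = E♯.
D up to E♯ is 15 semitones, a half step wider than a major ninth, so the interval is augmented.

augmented ninth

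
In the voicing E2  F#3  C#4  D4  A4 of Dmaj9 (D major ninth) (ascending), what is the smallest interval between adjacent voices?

Adjacent intervals: E2→F#3 = major ninth; F#3→C#4 = perfect fifth; C#4→D4 = minor second; D4→A4 = perfect fifth.
The smallest is C#4 to D4, a minor second (1 semitone).

minor second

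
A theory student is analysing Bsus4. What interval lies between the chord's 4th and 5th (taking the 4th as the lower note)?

major second

Bsus4 is spelled B, E, F#.
4th = E; 5th = F#.
E up to F# spans 2 letter names and 2 semitones — a major second.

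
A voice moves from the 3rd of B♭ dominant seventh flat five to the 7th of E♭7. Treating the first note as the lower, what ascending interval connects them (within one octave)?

diminished octave

The 3rd of B♭ dominant seventh flat five is D; the 7th of E♭7 is D♭.
From D to D♭: 11 semitones over an octave = diminished.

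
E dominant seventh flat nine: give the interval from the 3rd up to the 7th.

d5

E7b9 is spelled E-G#-B-D-F.
3rd = G#; 7th = D.
G# up to D is 6 semitones, a half step narrower than a perfect fifth, so the interval is diminished.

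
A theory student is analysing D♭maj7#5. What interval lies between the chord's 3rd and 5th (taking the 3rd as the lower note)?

D♭+maj7 (D♭ augmented major seventh): D♭ F A C.
3rd = F; 5th = A.
From F to A is 4 semitones, exactly the major third.

major third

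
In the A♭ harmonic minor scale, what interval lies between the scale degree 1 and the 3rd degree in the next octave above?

minor tenth

A♭ harmonic minor: A♭ B♭ C♭ D♭ E♭ F♭ G.
The scale degree 1 is A♭ and the scale degree 3 (up an octave) is C♭.
From A♭ to C♭: 15 semitones over a tenth = minor.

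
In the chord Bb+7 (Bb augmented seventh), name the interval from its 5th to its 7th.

diminished third

The chord tones of Bbaug7 are Bb-D-F#-Ab.
So we need the interval from F# up to Ab.
3 letter names make it a third; at 2 semitones (a whole step narrower than major) the quality is diminished.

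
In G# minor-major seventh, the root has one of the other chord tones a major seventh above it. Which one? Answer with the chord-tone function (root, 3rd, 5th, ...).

G#mM7 (G# minor-major seventh): G#–B–D#–F##.
The root is G#. A major seventh above G# is F##.
F## is the chord's 7th.

7th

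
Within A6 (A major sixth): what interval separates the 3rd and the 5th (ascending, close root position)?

minor third

A6 is spelled A-C♯-E-F♯.
So we need the interval from C♯ up to E.
3 letter names make it a third; at 3 semitones (a half step narrower than major) the quality is minor.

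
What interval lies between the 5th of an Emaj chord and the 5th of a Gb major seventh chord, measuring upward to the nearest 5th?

Emaj has B as its 5th, and Gb major seventh has Db as its 5th.
From B to Db: 2 semitones over a third = diminished.

diminished third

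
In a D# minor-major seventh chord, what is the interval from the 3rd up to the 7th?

D#mM7 (D# minor-major seventh) is spelled D# F# A# C##.
That puts F# below C##.
F# up to C## is 8 semitones, a half step wider than a perfect fifth, so the interval is augmented.

augmented fifth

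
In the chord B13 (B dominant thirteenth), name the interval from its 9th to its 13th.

P5

B13 (B dominant thirteenth): B, D#, F#, A, C#, G#.
9th = C#; 13th = G#.
Counting 5 letters and 7 half steps from C# gives a perfect fifth.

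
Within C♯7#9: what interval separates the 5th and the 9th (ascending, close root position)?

augmented fifth

C♯ dominant seventh sharp nine: C♯, E♯, G♯, B, D𝄪.
The 5th is G♯ and the 9th is D𝄪.
5 letter names make it a fifth; at 8 semitones (a half step wider than perfect) the quality is augmented.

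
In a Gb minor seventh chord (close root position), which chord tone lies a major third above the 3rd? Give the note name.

Db

Spelling the chord: Gb-Bbb-Db-Fb.
The 3rd is Bbb. A major third above Bbb is Db.
Db is the chord's 5th.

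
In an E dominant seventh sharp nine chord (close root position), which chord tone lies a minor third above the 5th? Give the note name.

Spelling the chord: E–G♯–B–D–F𝄪.
The 5th is B. A minor third above B is D.
D is the chord's 7th.

D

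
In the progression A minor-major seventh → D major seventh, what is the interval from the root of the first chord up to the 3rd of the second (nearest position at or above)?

major sixth

The root of A minor-major seventh is A; the 3rd of D major seventh is F#.
From A to F# is 9 semitones, exactly the major sixth.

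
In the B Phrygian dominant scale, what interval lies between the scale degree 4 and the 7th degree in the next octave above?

perfect eleventh

The scale runs B C D# E F# G A.
That puts E below A.
Counting 11 letters and 17 half steps from E gives a perfect eleventh.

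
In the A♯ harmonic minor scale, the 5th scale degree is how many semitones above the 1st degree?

7

The scale is A♯ B♯ C♯ D♯ E♯ F♯ G𝄪.
A♯ up to E♯ is a perfect fifth — 7 semitones.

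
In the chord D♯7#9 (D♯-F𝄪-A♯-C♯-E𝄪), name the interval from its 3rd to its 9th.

So we need the interval from F𝄪 up to E𝄪.
From F𝄪 to E𝄪 is 11 semitones, exactly the major seventh.

major seventh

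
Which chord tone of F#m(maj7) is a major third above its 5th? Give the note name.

F# minor-major seventh is spelled F#, A, C#, E#.
The 5th is C#. A major third above C# is E#.
E# is the chord's 7th.

E#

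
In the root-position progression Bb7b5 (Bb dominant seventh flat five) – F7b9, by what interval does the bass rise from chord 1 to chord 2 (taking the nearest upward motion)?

P5

The roots are Bb and F.
From Bb to F is 7 semitones, exactly the perfect fifth.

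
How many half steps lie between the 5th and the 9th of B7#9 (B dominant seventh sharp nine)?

B7#9: B D♯ F♯ A C𝄪.
F♯ to C𝄪 is an augmented fifth: 8 semitones.

8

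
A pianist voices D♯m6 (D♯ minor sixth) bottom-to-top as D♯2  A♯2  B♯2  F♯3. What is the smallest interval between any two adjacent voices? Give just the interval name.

major second

Adjacent intervals: D♯2→A♯2 = perfect fifth; A♯2→B♯2 = major second; B♯2→F♯3 = diminished fifth.
The smallest is A♯2 to B♯2, a major second (2 semitones).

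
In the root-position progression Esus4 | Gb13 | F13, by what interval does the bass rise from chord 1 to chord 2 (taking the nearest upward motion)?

The roots are E and Gb.
3 letter names make it a third; at 2 semitones (a whole step narrower than major) the quality is diminished.

diminished third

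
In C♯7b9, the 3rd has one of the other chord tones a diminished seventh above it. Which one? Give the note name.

D

Spelling the chord: C♯, E♯, G♯, B, D.
The 3rd is E♯. A diminished seventh above E♯ is D.
D is the chord's 9th.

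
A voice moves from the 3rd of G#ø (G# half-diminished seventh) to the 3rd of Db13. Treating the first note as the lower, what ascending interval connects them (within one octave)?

diminished fifth

The 3rd of G#ø (G# half-diminished seventh) is B; the 3rd of Db13 is F.
B up to F is 6 semitones, a half step narrower than a perfect fifth, so the interval is diminished.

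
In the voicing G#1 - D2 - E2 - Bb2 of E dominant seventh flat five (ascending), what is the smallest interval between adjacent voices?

major second

Adjacent intervals: G#1→D2 = diminished fifth; D2→E2 = major second; E2→Bb2 = diminished fifth.
The smallest is D2 to E2, a major second (2 semitones).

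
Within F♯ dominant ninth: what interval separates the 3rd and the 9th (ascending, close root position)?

The chord tones of F♯9 are F♯ A♯ C♯ E G♯.
That puts A♯ below G♯.
From A♯ to G♯: 10 semitones over a seventh = minor.

minor seventh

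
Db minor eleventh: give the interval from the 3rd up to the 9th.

The chord tones of Db minor eleventh are Db–Fb–Ab–Cb–Eb–Gb.
That puts Fb below Eb.
From Fb to Eb is 11 semitones, exactly the major seventh.

major 7th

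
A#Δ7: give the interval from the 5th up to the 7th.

A#M7 is spelled A#-C##-E#-G##.
The 5th is E# and the 7th is G##.
From E# to G## is 4 semitones, exactly the major third.

major third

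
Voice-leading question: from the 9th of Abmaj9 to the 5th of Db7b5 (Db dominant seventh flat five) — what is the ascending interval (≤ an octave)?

Abmaj9 has Bb as its 9th, and Db7b5 (Db dominant seventh flat five) has Abb as its 5th.
Bb up to Abb is 9 semitones, a whole step narrower than a major seventh, so the interval is diminished.

diminished seventh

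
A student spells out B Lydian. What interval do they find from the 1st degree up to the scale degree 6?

B lydian: B C♯ D♯ E♯ F♯ G♯ A♯.
1st degree = B; degree 6 = G♯.
Counting 6 letters and 9 half steps from B gives a major sixth.

major 6th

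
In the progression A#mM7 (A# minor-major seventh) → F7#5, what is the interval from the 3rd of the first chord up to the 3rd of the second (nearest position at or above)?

A#mM7 (A# minor-major seventh) has C# as its 3rd, and F7#5 has A as its 3rd.
C# up to A is 8 semitones, a half step narrower than a major sixth, so the interval is minor.

minor sixth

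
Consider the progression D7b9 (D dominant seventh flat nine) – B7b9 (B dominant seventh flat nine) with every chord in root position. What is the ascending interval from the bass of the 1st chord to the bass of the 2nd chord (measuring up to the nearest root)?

The roots are D and B.
D up to B spans 6 letter names and 9 semitones — a major sixth.

major sixth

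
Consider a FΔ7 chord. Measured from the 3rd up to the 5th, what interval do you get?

minor 3rd

Spelling the chord: F A C E.
So we need the interval from A up to C.
A up to C is 3 semitones, a half step narrower than a major third, so the interval is minor.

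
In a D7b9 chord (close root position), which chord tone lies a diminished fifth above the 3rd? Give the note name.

The chord tones of D7b9 are D F♯ A C E♭.
The 3rd is F♯. A diminished fifth above F♯ is C.
C is the chord's 7th.

C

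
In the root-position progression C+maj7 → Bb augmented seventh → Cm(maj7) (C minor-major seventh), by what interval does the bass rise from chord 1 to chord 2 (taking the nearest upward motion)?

The roots are C and Bb.
7 letter names make it a seventh; at 10 semitones (a half step narrower than major) the quality is minor.

minor seventh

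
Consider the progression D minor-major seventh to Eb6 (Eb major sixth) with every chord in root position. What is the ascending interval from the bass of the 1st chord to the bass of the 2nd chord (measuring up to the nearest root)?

The roots are D and Eb.
2 letter names make it a second; at 1 semitone (a half step narrower than major) the quality is minor.

minor 2nd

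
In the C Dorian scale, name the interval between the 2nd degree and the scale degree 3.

Spelling the C Dorian scale: C D E♭ F G A B♭.
The 2nd degree is D and the degree 3 is E♭.
D up to E♭ is 1 semitone, a half step narrower than a major second, so the interval is minor.

m2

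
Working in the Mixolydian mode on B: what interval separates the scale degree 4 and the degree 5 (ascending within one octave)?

B mixolydian: B C# D# E F# G# A.
The scale degree 4 is E and the degree 5 is F#.
E up to F# spans 2 letter names and 2 semitones — a major second.

major second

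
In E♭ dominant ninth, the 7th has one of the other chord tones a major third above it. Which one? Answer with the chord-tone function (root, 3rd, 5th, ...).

9th

The chord tones of E♭9 (E♭ dominant ninth) are E♭ G B♭ D♭ F.
The 7th is D♭. A major third above D♭ is F.
F is the chord's 9th.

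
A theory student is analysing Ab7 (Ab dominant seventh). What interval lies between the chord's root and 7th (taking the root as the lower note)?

Ab dominant seventh: Ab–C–Eb–Gb.
The root is Ab and the 7th is Gb.
Ab up to Gb is 10 semitones, a half step narrower than a major seventh, so the interval is minor.

minor 7th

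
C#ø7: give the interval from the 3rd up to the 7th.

C# half-diminished seventh is spelled C#-E-G-B.
So we need the interval from E up to B.
Counting 5 letters and 7 half steps from E gives a perfect fifth.

perfect fifth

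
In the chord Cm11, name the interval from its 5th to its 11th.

The chord tones of C minor eleventh are C-Eb-G-Bb-D-F.
So we need the interval from G up to F.
7 letter names make it a seventh; at 10 semitones (a half step narrower than major) the quality is minor.

m7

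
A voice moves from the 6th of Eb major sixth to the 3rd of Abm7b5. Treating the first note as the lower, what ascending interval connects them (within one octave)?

The 6th of Eb major sixth is C; the 3rd of Abm7b5 is Cb.
From C to Cb: 11 semitones over an octave = diminished.

diminished octave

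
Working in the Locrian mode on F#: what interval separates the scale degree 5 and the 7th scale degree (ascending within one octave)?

major third

Spelling the Locrian mode on F#: F# G A B C D E.
Scale degree 5 = C; scale degree 7 = E.
Counting 3 letters and 4 half steps from C gives a major third.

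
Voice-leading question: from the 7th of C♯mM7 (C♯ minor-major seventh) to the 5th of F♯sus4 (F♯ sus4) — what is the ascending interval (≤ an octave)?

C♯mM7 (C♯ minor-major seventh) has B♯ as its 7th, and F♯sus4 (F♯ sus4) has C♯ as its 5th.
2 letter names make it a second; at 1 semitone (a half step narrower than major) the quality is minor.

minor 2nd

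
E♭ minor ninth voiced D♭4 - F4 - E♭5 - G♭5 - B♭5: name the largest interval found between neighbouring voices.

minor seventh

Adjacent intervals: D♭4→F4 = major third; F4→E♭5 = minor seventh; E♭5→G♭5 = minor third; G♭5→B♭5 = major third.
The largest is F4 to E♭5, a minor seventh (10 semitones).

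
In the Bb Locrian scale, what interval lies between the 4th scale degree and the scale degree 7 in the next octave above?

perfect eleventh

The scale runs Bb Cb Db Eb Fb Gb Ab.
That puts Eb below Ab.
Counting 11 letters and 17 half steps from Eb gives a perfect eleventh.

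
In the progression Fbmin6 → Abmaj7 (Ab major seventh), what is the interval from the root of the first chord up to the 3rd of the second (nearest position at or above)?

A5

Fbmin6 has Fb as its root, and Abmaj7 (Ab major seventh) has C as its 3rd.
5 letter names make it a fifth; at 8 semitones (a half step wider than perfect) the quality is augmented.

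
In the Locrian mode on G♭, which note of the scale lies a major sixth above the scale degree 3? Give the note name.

The scale is G♭ A𝄫 B𝄫 C♭ D𝄫 E𝄫 F♭.
The scale degree 3 is B𝄫; a major sixth above that is G♭ — scale degree 1.

Gb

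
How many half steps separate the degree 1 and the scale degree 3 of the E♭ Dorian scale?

The scale is E♭ F G♭ A♭ B♭ C D♭.
E♭ up to G♭ is a minor third — 3 semitones.

3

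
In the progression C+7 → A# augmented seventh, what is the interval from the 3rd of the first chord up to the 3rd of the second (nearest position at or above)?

The 3rd of C+7 is E; the 3rd of A# augmented seventh is C##.
E up to C## is 10 semitones, a half step wider than a major sixth, so the interval is augmented.

augmented 6th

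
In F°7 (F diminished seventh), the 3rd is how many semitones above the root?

Spelling the chord: F–A♭–C♭–E𝄫.
F to A♭ is a minor third: 3 semitones.

3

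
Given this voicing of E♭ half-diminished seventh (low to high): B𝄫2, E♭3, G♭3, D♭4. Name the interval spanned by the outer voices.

major tenth

The outer voices are B𝄫2 and D♭4.
From B𝄫 to D♭ is 16 semitones, exactly the major tenth.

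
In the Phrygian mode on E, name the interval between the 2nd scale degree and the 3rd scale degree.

major second

Spelling the Phrygian mode on E: E F G A B C D.
That puts F below G.
F up to G spans 2 letter names and 2 semitones — a major second.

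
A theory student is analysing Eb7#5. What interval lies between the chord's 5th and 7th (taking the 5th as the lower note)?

diminished 3rd

Eb7#5 is spelled Eb, G, B, Db.
5th = B; 7th = Db.
3 letter names make it a third; at 2 semitones (a whole step narrower than major) the quality is diminished.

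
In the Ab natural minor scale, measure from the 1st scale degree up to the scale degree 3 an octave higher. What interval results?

Spelling the Ab natural minor scale: Ab Bb Cb Db Eb Fb Gb.
1st scale degree = Ab; scale degree 3 (up an octave) = Cb.
10 letter names make it a tenth; at 15 semitones (a half step narrower than major) the quality is minor.

minor tenth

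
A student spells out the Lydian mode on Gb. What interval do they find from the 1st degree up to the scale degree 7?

M7

Gb lydian: Gb Ab Bb C Db Eb F.
1st degree = Gb; 7th degree = F.
Gb up to F spans 7 letter names and 11 semitones — a major seventh.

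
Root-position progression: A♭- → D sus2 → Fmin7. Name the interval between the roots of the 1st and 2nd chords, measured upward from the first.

augmented 4th

The roots are A♭ and D.
4 letter names make it a fourth; at 6 semitones (a half step wider than perfect) the quality is augmented.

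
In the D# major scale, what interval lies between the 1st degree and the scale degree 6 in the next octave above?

Spelling the D# major scale: D# E# F## G# A# B# C##.
1st degree = D#; 6th degree (up an octave) = B#.
D# up to B# spans 13 letter names and 21 semitones — a major thirteenth.

major 13th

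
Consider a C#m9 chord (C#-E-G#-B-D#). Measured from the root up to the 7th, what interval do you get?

m7

That puts C# below B.
C# up to B is 10 semitones, a half step narrower than a major seventh, so the interval is minor.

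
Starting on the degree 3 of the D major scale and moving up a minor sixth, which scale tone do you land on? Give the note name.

The scale is D E F♯ G A B C♯.
The degree 3 is F♯; a minor sixth above that is D — scale degree 1.

D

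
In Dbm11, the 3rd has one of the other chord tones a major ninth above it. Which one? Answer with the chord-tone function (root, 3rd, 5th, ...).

11th

Spelling the chord: Db Fb Ab Cb Eb Gb.
The 3rd is Fb. A major ninth above Fb is Gb.
Gb is the chord's 11th.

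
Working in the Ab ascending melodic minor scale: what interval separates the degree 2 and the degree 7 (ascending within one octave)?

The scale runs Ab Bb Cb Db Eb F G.
So we need the interval from Bb up to G.
From Bb to G is 9 semitones, exactly the major sixth.

major sixth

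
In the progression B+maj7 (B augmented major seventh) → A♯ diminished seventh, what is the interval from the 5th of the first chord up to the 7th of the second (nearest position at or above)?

d2

B+maj7 (B augmented major seventh) has F𝄪 as its 5th, and A♯ diminished seventh has G as its 7th.
2 letter names make it a second; at 0 semitones (a whole step narrower than major) the quality is diminished.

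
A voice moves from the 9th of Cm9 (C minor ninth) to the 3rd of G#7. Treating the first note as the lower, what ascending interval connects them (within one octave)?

A6

The 9th of Cm9 (C minor ninth) is D; the 3rd of G#7 is B#.
From D to B#: 10 semitones over a sixth = augmented.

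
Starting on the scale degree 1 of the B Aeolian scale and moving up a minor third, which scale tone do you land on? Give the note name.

D

The scale is B C# D E F# G A.
The scale degree 1 is B; a minor third above that is D — scale degree 3.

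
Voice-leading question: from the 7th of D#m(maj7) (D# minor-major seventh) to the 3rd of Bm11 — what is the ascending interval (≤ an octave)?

The 7th of D#m(maj7) (D# minor-major seventh) is C##; the 3rd of Bm11 is D.
C## up to D is 0 semitones, a whole step narrower than a major second, so the interval is diminished.

d2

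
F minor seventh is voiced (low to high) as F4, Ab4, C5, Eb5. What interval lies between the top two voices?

Those voices are C5 and Eb5.
C up to Eb is 3 semitones, a half step narrower than a major third, so the interval is minor.

minor third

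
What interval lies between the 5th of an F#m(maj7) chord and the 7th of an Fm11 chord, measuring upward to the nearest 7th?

F#m(maj7) has C# as its 5th, and Fm11 has Eb as its 7th.
From C# to Eb: 2 semitones over a third = diminished.

diminished third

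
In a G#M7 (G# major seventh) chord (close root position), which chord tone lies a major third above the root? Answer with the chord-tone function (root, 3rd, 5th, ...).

3rd

The chord tones of G# major seventh are G# B# D# F##.
The root is G#. A major third above G# is B#.
B# is the chord's 3rd.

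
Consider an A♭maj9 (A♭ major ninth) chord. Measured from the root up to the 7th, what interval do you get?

major seventh

A♭maj9 (A♭ major ninth): A♭ C E♭ G B♭.
The root is A♭ and the 7th is G.
From A♭ to G is 11 semitones, exactly the major seventh.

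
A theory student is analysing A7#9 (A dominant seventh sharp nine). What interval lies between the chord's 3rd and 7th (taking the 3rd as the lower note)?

A7#9 (A dominant seventh sharp nine) is spelled A–C#–E–G–B#.
3rd = C#; 7th = G.
From C# to G: 6 semitones over a fifth = diminished.
This 3–7 tritone is the characteristic tension at the heart of the dominant sound.

d5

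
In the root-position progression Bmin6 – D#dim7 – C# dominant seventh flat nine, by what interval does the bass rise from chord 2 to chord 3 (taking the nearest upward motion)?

The roots are D# and C#.
7 letter names make it a seventh; at 10 semitones (a half step narrower than major) the quality is minor.

minor seventh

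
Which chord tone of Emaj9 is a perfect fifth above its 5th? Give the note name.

F#

Emaj9: E-G♯-B-D♯-F♯.
The 5th is B. A perfect fifth above B is F♯.
F♯ is the chord's 9th.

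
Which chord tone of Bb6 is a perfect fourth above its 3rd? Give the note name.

Spelling the chord: Bb D F G.
The 3rd is D. A perfect fourth above D is G.
G is the chord's 6th.

G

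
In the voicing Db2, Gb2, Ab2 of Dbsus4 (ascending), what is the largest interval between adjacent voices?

perfect fourth

Adjacent intervals: Db2→Gb2 = perfect fourth; Gb2→Ab2 = major second.
The largest is Db2 to Gb2, a perfect fourth (5 semitones).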